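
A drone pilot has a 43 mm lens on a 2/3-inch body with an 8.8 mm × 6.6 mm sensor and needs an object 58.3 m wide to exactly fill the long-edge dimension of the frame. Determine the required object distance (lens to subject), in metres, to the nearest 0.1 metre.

W: 58.3 m = 58300 mm.
Magnification m = w/W = dᵢ/dₒ; combined with 1/f = 1/dₒ + 1/dᵢ this gives dₒ = f·(1 + W/w).
dₒ = 43 mm × (1 + 58300/8.8) = 43 × 6626.0000 ≈ 284918.000 mm = 284.918 m.

284.9 m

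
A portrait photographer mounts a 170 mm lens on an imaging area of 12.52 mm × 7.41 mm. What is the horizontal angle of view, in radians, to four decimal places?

0.0736 rad

Angle of view α = 2·arctan(w/2f) with w = 12.52 mm and f = 170 mm.
w/2f = 0.03682; arctan(0.03682) ≈ 0.0368 rad, so α ≈ 0.0736 rad.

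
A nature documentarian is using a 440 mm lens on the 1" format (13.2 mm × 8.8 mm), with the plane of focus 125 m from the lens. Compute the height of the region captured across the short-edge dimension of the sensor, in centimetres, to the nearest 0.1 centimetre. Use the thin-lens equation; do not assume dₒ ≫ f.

249.1 cm

dₒ: 125 m = 125000 mm.
Similar triangles through the lens centre give W/dₒ = h/dᵢ; with 1/f = 1/dₒ + 1/dᵢ this gives W = h·(dₒ − f)/f.
W = 8.8 mm × (125000 − 440) / 440 = 8.8 × 283.0909 ≈ 2491.200 mm = 249.12 cm.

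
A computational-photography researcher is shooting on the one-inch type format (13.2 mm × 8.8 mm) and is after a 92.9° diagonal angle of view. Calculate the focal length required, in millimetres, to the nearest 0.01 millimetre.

7.54 mm

Sensor diagonal = √(13.2² + 8.8²) = √251.6800 ≈ 15.8644 mm.
From α = 2·arctan(d/2f) we get f = d / (2·tan(α/2)).
With d = 15.8644 mm and α/2 = 46.45°, tan(α/2) ≈ 1.05194, so f ≈ 15.8644 / 2.10388 ≈ 7.5406 mm.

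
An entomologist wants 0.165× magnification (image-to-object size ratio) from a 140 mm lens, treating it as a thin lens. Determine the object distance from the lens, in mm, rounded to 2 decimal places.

988.48 mm

With m = dᵢ/dₒ and 1/f = 1/dₒ + 1/dᵢ, substituting dᵢ = m·dₒ gives 1/f = (1 + 1/m)/dₒ, hence dₒ = f·(1 + 1/m).
dₒ = 140 × (1 + 1/0.165) = 140 × 7.06061 ≈ 988.485 mm.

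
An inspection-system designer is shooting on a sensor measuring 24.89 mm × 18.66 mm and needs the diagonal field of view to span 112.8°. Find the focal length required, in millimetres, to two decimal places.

10.33 mm

Sensor diagonal = √(24.89² + 18.66²) = √967.7077 ≈ 31.1080 mm.
From α = 2·arctan(d/2f) we get f = d / (2·tan(α/2)).
With d = 31.1080 mm and α/2 = 56.4°, tan(α/2) ≈ 1.50512, so f ≈ 31.1080 / 3.01024 ≈ 10.3341 mm.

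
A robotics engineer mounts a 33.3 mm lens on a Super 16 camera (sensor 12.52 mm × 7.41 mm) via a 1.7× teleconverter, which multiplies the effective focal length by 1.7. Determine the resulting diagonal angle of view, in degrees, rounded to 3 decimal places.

14.644°

Effective focal length f = 33.3 × 1.7 = 56.61 mm.
Sensor diagonal = √(12.52² + 7.41²) = √211.6585 ≈ 14.5485 mm.
α = 2·arctan(14.548 / (2 × 56.61)) = 2·arctan(0.12850) ≈ 14.6445°.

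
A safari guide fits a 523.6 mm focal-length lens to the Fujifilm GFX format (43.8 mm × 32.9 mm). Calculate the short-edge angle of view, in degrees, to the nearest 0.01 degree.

Angle of view α = 2·arctan(h/2f) with h = 32.9 mm and f = 523.6 mm.
h/2f = 0.03142; arctan(0.03142) ≈ 1.7995°, so α ≈ 3.5990°.

3.60°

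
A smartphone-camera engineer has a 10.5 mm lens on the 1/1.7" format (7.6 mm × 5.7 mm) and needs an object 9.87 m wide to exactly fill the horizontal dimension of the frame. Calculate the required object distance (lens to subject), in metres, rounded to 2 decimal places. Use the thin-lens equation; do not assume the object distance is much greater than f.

W: 9.87 m = 9870 mm.
Magnification m = w/W = dᵢ/dₒ; combined with 1/f = 1/dₒ + 1/dᵢ this gives dₒ = f·(1 + W/w).
dₒ = 10.5 mm × (1 + 9870/7.6) = 10.5 × 1299.6842 ≈ 13646.684 mm = 13.6467 m.

13.65 m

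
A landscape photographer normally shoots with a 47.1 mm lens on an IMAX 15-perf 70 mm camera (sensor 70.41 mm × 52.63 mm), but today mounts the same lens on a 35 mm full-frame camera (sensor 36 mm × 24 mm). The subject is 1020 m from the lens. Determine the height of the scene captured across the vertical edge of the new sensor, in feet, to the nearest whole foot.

1705 ft

The focal length stays 47.1 mm; the relevant sensor dimension is now h = 24 mm. Object distance dₒ = 1020 m = 1.02e+06 mm.
Thin-lens field height W = h·(dₒ − f)/f = 24 × (1.02e+06 − 47.1)/47.1 ≈ 519721.223 mm = 519721.223/304.8 ft = 1705.12 ft.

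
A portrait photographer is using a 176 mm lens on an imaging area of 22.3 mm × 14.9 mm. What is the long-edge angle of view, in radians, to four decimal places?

0.1265 rad

Angle of view α = 2·arctan(w/2f) with w = 22.3 mm and f = 176 mm.
w/2f = 0.06335; arctan(0.06335) ≈ 0.0633 rad, so α ≈ 0.1265 rad.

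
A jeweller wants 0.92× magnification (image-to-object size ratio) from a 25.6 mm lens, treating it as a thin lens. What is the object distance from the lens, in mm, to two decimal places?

53.43 mm

With m = dᵢ/dₒ and 1/f = 1/dₒ + 1/dᵢ, substituting dᵢ = m·dₒ gives 1/f = (1 + 1/m)/dₒ, hence dₒ = f·(1 + 1/m).
dₒ = 25.6 × (1 + 1/0.92) = 25.6 × 2.08696 ≈ 53.426 mm.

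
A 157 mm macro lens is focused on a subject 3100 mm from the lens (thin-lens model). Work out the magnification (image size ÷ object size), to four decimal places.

0.0533×

Thin lens: 1/f = 1/dₒ + 1/dᵢ → 1/dᵢ = 1/157 − 1/3100 = 0.0060468 mm⁻¹, so dᵢ ≈ 165.3755 mm.
Magnification m = dᵢ/dₒ = 165.3755/3100 ≈ 0.05335.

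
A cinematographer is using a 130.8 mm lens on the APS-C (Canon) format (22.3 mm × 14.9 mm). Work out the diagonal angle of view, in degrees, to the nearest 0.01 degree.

Sensor diagonal = √(22.3² + 14.9²) = √719.3000 ≈ 26.8198 mm.
Angle of view α = 2·arctan(d/2f) with d = 26.8198 mm and f = 130.8 mm.
d/2f = 0.10252; arctan(0.10252) ≈ 5.8536°, so α ≈ 11.7073°.

11.71°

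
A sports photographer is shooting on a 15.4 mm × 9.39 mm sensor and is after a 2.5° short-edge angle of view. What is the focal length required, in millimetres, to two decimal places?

215.17 mm

From α = 2·arctan(h/2f) we get f = h / (2·tan(α/2)).
With h = 9.39 mm and α/2 = 1.25°, tan(α/2) ≈ 0.02182, so f ≈ 9.39 / 0.04364 ≈ 215.1688 mm.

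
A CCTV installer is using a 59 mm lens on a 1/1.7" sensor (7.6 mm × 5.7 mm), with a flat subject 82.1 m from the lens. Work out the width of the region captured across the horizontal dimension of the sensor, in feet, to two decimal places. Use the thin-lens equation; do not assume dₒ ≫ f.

dₒ: 82.1 m = 82100 mm.
Similar triangles through the lens centre give W/dₒ = w/dᵢ; with 1/f = 1/dₒ + 1/dᵢ this gives W = w·(dₒ − f)/f.
W = 7.6 mm × (82100 − 59) / 59 = 7.6 × 1390.5254 ≈ 10567.993 mm = 10567.993/304.8 ft = 34.6719 ft.

34.67 ft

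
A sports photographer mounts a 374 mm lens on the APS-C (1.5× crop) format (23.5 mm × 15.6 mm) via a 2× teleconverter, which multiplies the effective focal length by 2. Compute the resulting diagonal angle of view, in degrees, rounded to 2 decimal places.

2.16°

Effective focal length f = 374 × 2 = 748 mm.
Sensor diagonal = √(23.5² + 15.6²) = √795.6100 ≈ 28.2066 mm.
α = 2·arctan(28.207 / (2 × 748)) = 2·arctan(0.01885) ≈ 2.1603°.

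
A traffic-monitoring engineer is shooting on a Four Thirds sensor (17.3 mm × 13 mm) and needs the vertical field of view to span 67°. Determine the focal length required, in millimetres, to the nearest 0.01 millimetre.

From α = 2·arctan(h/2f) we get f = h / (2·tan(α/2)).
With h = 13 mm and α/2 = 33.5°, tan(α/2) ≈ 0.66189, so f ≈ 13 / 1.32377 ≈ 9.8204 mm.

9.82 mm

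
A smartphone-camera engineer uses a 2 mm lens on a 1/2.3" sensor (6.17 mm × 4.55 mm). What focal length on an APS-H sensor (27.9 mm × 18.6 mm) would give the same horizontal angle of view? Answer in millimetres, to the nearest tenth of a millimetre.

Equal angle of view means equal width/f ratio, so f₂ = f₁ · (width₂/width₁) = 2 × 27.9/6.17.
f₂ = 2 × 4.52188 ≈ 9.044 mm.

9.0 mm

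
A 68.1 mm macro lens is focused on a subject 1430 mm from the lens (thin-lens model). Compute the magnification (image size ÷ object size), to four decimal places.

0.0500×

Thin lens: 1/f = 1/dₒ + 1/dᵢ → 1/dᵢ = 1/68.1 − 1/1430 = 0.0139850 mm⁻¹, so dᵢ ≈ 71.5053 mm.
Magnification m = dᵢ/dₒ = 71.5053/1430 ≈ 0.05000.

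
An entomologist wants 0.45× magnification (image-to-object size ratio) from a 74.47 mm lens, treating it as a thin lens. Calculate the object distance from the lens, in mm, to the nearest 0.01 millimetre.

239.96 mm

With m = dᵢ/dₒ and 1/f = 1/dₒ + 1/dᵢ, substituting dᵢ = m·dₒ gives 1/f = (1 + 1/m)/dₒ, hence dₒ = f·(1 + 1/m).
dₒ = 74.47 × (1 + 1/0.45) = 74.47 × 3.22222 ≈ 239.959 mm.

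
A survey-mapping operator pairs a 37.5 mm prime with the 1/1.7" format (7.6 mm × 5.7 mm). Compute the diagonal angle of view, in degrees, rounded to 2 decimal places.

Sensor diagonal = √(7.6² + 5.7²) = √90.2500 ≈ 9.5000 mm.
Angle of view α = 2·arctan(d/2f) with d = 9.5000 mm and f = 37.5 mm.
d/2f = 0.12667; arctan(0.12667) ≈ 7.2190°, so α ≈ 14.4380°.

14.44°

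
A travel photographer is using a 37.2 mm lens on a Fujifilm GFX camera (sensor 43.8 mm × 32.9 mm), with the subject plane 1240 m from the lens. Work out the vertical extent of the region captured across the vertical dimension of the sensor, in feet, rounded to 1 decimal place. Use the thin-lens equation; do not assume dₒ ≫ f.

3597.9 ft

dₒ: 1240 m = 1.24e+06 mm.
Similar triangles through the lens centre give W/dₒ = h/dᵢ; with 1/f = 1/dₒ + 1/dᵢ this gives W = h·(dₒ − f)/f.
W = 32.9 mm × (1.24e+06 − 37.2) / 37.2 = 32.9 × 33332.3333 ≈ 1096633.767 mm = 1096633.767/304.8 ft = 3597.88 ft.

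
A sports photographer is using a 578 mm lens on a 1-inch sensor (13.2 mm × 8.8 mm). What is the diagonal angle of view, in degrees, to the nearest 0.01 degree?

Sensor diagonal = √(13.2² + 8.8²) = √251.6800 ≈ 15.8644 mm.
Angle of view α = 2·arctan(d/2f) with d = 15.8644 mm and f = 578 mm.
d/2f = 0.01372; arctan(0.01372) ≈ 0.7863°, so α ≈ 1.5725°.

1.57°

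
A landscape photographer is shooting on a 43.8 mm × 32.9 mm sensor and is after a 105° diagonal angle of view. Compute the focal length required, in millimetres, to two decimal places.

21.02 mm

Sensor diagonal = √(43.8² + 32.9²) = √3000.8500 ≈ 54.7800 mm.
From α = 2·arctan(d/2f) we get f = d / (2·tan(α/2)).
With d = 54.7800 mm and α/2 = 52.5°, tan(α/2) ≈ 1.30323, so f ≈ 54.7800 / 2.60645 ≈ 21.0171 mm.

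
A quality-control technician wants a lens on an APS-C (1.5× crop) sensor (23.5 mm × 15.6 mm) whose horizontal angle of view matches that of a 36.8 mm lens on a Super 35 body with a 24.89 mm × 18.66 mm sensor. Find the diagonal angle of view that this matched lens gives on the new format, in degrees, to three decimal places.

44.185°

Equal horizontal AOV ⇒ f₂ = f₁ · 23.5/24.89 = 36.8 × 0.94415 ≈ 34.7449 mm.
Sensor diagonal = √(23.5² + 15.6²) = √795.6100 ≈ 28.2066 mm.
Diagonal AOV on the new format = 2·arctan(28.2066 / (2 × 34.7449)) = 2·arctan(0.40591) ≈ 44.1854°.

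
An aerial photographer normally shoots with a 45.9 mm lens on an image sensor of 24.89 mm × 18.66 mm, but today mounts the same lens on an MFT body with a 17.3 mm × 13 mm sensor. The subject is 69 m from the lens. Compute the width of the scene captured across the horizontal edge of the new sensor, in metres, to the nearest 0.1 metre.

26.0 m

The focal length stays 45.9 mm; the relevant sensor dimension is now w = 17.3 mm. Object distance dₒ = 69 m = 69000 mm.
Thin-lens field width W = w·(dₒ − f)/f = 17.3 × (69000 − 45.9)/45.9 ≈ 25989.236 mm = 25.9892 m.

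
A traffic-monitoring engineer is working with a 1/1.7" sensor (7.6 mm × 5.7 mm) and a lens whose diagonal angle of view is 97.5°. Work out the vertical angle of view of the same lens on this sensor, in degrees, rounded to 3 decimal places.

68.757°

Sensor diagonal = √(7.6² + 5.7²) = √90.2500 ≈ 9.5000 mm.
From the diagonal AOV: f = 9.5000 / (2·tan(48.75°)) = 9.5000 / 2.28056 ≈ 4.1656 mm.
Vertical AOV = 2·arctan(5.7 / (2 × 4.1656)) = 2·arctan(0.68417) ≈ 68.7574°.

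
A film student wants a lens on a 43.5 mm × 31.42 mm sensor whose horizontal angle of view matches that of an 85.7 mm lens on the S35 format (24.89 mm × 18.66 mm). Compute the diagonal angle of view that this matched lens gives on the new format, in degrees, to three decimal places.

20.312°

Equal horizontal AOV ⇒ f₂ = f₁ · 43.5/24.89 = 85.7 × 1.74769 ≈ 149.7770 mm.
Sensor diagonal = √(43.5² + 31.42²) = √2879.4664 ≈ 53.6607 mm.
Diagonal AOV on the new format = 2·arctan(53.6607 / (2 × 149.7770)) = 2·arctan(0.17914) ≈ 20.3119°.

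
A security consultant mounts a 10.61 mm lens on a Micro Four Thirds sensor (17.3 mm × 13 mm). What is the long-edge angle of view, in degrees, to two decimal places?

Angle of view α = 2·arctan(w/2f) with w = 17.3 mm and f = 10.61 mm.
w/2f = 0.81527; arctan(0.81527) ≈ 39.1893°, so α ≈ 78.3786°.

78.38°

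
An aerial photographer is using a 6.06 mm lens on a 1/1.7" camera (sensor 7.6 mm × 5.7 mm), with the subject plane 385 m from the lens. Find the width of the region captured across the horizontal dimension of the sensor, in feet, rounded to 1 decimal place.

dₒ: 385 m = 385000 mm.
Similar triangles through the lens centre give W/dₒ = w/dᵢ; with 1/f = 1/dₒ + 1/dᵢ this gives W = w·(dₒ − f)/f.
W = 7.6 mm × (385000 − 6.06) / 6.06 = 7.6 × 63530.3531 ≈ 482830.684 mm = 482830.684/304.8 ft = 1584.09 ft.

1584.1 ft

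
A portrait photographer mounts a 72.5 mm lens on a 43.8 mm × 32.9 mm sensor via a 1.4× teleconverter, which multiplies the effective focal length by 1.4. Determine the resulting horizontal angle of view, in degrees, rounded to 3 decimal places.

Effective focal length f = 72.5 × 1.4 = 101.5 mm.
α = 2·arctan(43.8 / (2 × 101.5)) = 2·arctan(0.21576) ≈ 24.3514°.

24.351°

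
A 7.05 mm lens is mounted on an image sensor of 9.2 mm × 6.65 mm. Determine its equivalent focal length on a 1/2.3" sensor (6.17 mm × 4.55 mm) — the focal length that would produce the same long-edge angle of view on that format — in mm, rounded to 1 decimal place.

4.7 mm

Equal angle of view means equal width/f ratio, so f₂ = f₁ · (width₂/width₁) = 7.05 × 6.17/9.2.
f₂ = 7.05 × 0.67065 ≈ 4.728 mm.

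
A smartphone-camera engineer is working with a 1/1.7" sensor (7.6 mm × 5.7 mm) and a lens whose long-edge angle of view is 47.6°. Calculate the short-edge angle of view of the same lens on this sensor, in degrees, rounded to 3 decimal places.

36.607°

From the long-edge AOV: f = 7.6 / (2·tan(23.8°)) = 7.6 / 0.88211 ≈ 8.6158 mm.
Short-edge AOV = 2·arctan(5.7 / (2 × 8.6158)) = 2·arctan(0.33079) ≈ 36.6073°.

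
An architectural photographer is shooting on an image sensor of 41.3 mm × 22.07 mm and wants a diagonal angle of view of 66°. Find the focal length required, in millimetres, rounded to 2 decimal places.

36.05 mm

Sensor diagonal = √(41.3² + 22.07²) = √2192.7749 ≈ 46.8271 mm.
From α = 2·arctan(d/2f) we get f = d / (2·tan(α/2)).
With d = 46.8271 mm and α/2 = 33°, tan(α/2) ≈ 0.64941, so f ≈ 46.8271 / 1.29882 ≈ 36.0537 mm.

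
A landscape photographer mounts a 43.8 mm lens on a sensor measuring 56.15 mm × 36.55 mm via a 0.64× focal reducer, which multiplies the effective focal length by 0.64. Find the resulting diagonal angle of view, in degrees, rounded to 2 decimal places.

Effective focal length f = 43.8 × 0.64 = 28.032 mm.
Sensor diagonal = √(56.15² + 36.55²) = √4488.7250 ≈ 66.9979 mm.
α = 2·arctan(66.998 / (2 × 28.032)) = 2·arctan(1.19503) ≈ 100.1547°.

100.15°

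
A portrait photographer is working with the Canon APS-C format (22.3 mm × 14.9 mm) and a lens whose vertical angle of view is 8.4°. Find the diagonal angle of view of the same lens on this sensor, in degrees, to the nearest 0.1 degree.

From the vertical AOV: f = 14.9 / (2·tan(4.2°)) = 14.9 / 0.14687 ≈ 101.4497 mm.
Sensor diagonal = √(22.3² + 14.9²) = √719.3000 ≈ 26.8198 mm.
Diagonal AOV = 2·arctan(26.8198 / (2 × 101.4497)) = 2·arctan(0.13218) ≈ 15.0597°.

15.1°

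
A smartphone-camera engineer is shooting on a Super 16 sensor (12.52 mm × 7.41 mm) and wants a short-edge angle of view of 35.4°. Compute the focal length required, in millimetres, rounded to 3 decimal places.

11.609 mm

From α = 2·arctan(h/2f) we get f = h / (2·tan(α/2)).
With h = 7.41 mm and α/2 = 17.7°, tan(α/2) ≈ 0.31914, so f ≈ 7.41 / 0.63828 ≈ 11.6093 mm.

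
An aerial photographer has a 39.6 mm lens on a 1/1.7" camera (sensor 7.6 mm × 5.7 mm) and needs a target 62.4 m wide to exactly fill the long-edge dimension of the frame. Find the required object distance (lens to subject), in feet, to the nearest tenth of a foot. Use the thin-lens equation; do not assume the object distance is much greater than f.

1066.9 ft

W: 62.4 m = 62400 mm.
Magnification m = w/W = dᵢ/dₒ; combined with 1/f = 1/dₒ + 1/dᵢ this gives dₒ = f·(1 + W/w).
dₒ = 39.6 mm × (1 + 62400/7.6) = 39.6 × 8211.5263 ≈ 325176.442 mm = 325176.442/304.8 ft = 1066.85 ft.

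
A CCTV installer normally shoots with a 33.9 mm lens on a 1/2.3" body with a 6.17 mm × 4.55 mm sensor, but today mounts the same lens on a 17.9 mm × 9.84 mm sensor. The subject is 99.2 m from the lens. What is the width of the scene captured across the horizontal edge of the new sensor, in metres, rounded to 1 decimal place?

The focal length stays 33.9 mm; the relevant sensor dimension is now w = 17.9 mm. Object distance dₒ = 99.2 m = 99200 mm.
Thin-lens field width W = w·(dₒ − f)/f = 17.9 × (99200 − 33.9)/33.9 ≈ 52362.041 mm = 52.362 m.

52.4 m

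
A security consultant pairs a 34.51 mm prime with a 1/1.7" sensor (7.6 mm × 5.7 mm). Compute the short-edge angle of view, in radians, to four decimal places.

0.1648 rad

Angle of view α = 2·arctan(h/2f) with h = 5.7 mm and f = 34.51 mm.
h/2f = 0.08258; arctan(0.08258) ≈ 0.0824 rad, so α ≈ 0.1648 rad.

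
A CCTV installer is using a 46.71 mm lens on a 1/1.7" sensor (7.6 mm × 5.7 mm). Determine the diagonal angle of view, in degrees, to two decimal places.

11.61°

Sensor diagonal = √(7.6² + 5.7²) = √90.2500 ≈ 9.5000 mm.
Angle of view α = 2·arctan(d/2f) with d = 9.5000 mm and f = 46.71 mm.
d/2f = 0.10169; arctan(0.10169) ≈ 5.8065°, so α ≈ 11.6130°.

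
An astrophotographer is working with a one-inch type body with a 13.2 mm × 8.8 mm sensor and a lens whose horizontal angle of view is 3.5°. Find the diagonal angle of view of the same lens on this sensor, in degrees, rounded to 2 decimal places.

From the horizontal AOV: f = 13.2 / (2·tan(1.75°)) = 13.2 / 0.06111 ≈ 216.0197 mm.
Sensor diagonal = √(13.2² + 8.8²) = √251.6800 ≈ 15.8644 mm.
Diagonal AOV = 2·arctan(15.8644 / (2 × 216.0197)) = 2·arctan(0.03672) ≈ 4.2059°.

4.21°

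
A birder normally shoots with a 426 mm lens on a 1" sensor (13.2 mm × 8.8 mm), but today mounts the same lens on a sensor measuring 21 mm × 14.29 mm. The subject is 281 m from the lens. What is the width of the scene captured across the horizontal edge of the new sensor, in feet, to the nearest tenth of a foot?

45.4 ft

The focal length stays 426 mm; the relevant sensor dimension is now w = 21 mm. Object distance dₒ = 281 m = 281000 mm.
Thin-lens field width W = w·(dₒ − f)/f = 21 × (281000 − 426)/426 ≈ 13831.113 mm = 13831.113/304.8 ft = 45.3777 ft.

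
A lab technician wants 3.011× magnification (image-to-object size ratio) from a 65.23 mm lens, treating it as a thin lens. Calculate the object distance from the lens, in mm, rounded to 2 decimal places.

86.89 mm

With m = dᵢ/dₒ and 1/f = 1/dₒ + 1/dᵢ, substituting dᵢ = m·dₒ gives 1/f = (1 + 1/m)/dₒ, hence dₒ = f·(1 + 1/m).
dₒ = 65.23 × (1 + 1/3.011) = 65.23 × 1.33212 ≈ 86.894 mm.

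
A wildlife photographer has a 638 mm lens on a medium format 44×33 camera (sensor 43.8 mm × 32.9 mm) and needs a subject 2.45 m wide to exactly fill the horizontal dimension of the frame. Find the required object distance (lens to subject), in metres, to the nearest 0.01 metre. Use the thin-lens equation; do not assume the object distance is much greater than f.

36.33 m

W: 2.45 m = 2450 mm.
Magnification m = w/W = dᵢ/dₒ; combined with 1/f = 1/dₒ + 1/dᵢ this gives dₒ = f·(1 + W/w).
dₒ = 638 mm × (1 + 2450/43.8) = 638 × 56.9361 ≈ 36325.215 mm = 36.3252 m.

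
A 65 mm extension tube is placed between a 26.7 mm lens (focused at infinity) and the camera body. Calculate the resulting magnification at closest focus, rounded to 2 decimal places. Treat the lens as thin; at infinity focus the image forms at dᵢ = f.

The tube moves the image plane from f to f + e, so dᵢ = 26.7 + 65 = 91.7 mm. Focus is achieved when 1/f = 1/dₒ + 1/dᵢ, giving dₒ = 1/(1/f − 1/(f+e)).
Magnification m = dᵢ/dₒ = (f+e)·(1/f − 1/(f+e)) = e/f = 65/26.7 ≈ 2.4345.

2.43×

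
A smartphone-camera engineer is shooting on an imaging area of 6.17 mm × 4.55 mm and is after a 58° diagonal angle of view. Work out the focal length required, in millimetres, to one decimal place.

Sensor diagonal = √(6.17² + 4.55²) = √58.7714 ≈ 7.6663 mm.
From α = 2·arctan(d/2f) we get f = d / (2·tan(α/2)).
With d = 7.6663 mm and α/2 = 29°, tan(α/2) ≈ 0.55431, so f ≈ 7.6663 / 1.10862 ≈ 6.9151 mm.

6.9 mm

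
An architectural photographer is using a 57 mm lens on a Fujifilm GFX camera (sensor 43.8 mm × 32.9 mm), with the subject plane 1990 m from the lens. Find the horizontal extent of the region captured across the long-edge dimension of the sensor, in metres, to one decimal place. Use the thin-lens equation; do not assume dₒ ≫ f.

1529.1 m

dₒ: 1990 m = 1.99e+06 mm.
Similar triangles through the lens centre give W/dₒ = w/dᵢ; with 1/f = 1/dₒ + 1/dᵢ this gives W = w·(dₒ − f)/f.
W = 43.8 mm × (1.99e+06 − 57) / 57 = 43.8 × 34911.2807 ≈ 1529114.095 mm = 1529.11 m.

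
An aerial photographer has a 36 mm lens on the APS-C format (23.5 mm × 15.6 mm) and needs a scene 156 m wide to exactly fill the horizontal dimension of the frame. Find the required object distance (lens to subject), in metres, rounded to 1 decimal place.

239.0 m

W: 156 m = 156000 mm.
Magnification m = w/W = dᵢ/dₒ; combined with 1/f = 1/dₒ + 1/dᵢ this gives dₒ = f·(1 + W/w).
dₒ = 36 mm × (1 + 156000/23.5) = 36 × 6639.2979 ≈ 239014.723 mm = 239.015 m.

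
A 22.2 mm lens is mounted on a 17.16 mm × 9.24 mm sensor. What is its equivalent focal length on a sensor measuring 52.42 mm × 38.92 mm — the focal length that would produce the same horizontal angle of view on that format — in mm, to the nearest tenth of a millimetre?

Equal angle of view means equal width/f ratio, so f₂ = f₁ · (width₂/width₁) = 22.2 × 52.42/17.16.
f₂ = 22.2 × 3.05478 ≈ 67.816 mm.

67.8 mm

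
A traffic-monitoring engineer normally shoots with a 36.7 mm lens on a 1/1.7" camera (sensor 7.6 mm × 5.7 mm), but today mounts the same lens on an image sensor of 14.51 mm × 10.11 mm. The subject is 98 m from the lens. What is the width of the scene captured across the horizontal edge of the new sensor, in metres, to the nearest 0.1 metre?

The focal length stays 36.7 mm; the relevant sensor dimension is now w = 14.51 mm. Object distance dₒ = 98 m = 98000 mm.
Thin-lens field width W = w·(dₒ − f)/f = 14.51 × (98000 − 36.7)/36.7 ≈ 38731.539 mm = 38.7315 m.

38.7 m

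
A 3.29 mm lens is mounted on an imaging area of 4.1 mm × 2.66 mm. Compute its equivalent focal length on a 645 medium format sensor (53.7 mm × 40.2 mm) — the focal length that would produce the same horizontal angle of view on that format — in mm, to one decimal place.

43.1 mm

Equal angle of view means equal width/f ratio, so f₂ = f₁ · (width₂/width₁) = 3.29 × 53.7/4.1.
f₂ = 3.29 × 13.09756 ≈ 43.091 mm.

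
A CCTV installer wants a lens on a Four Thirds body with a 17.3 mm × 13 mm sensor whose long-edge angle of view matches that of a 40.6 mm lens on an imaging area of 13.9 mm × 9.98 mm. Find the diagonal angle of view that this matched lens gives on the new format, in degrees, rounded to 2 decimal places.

24.17°

Equal long-edge AOV ⇒ f₂ = f₁ · 17.3/13.9 = 40.6 × 1.24460 ≈ 50.5309 mm.
Sensor diagonal = √(17.3² + 13²) = √468.2900 ≈ 21.6400 mm.
Diagonal AOV on the new format = 2·arctan(21.6400 / (2 × 50.5309)) = 2·arctan(0.21413) ≈ 24.1721°.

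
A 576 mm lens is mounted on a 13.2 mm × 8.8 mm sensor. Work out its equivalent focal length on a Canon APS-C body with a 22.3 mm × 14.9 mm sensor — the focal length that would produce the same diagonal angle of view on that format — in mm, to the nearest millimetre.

Sensor diagonal = √(13.2² + 8.8²) = √251.6800 ≈ 15.8644 mm.
Sensor diagonal = √(22.3² + 14.9²) = √719.3000 ≈ 26.8198 mm.
Equal angle of view means equal diagonal/f ratio, so f₂ = f₁ · (diagonal₂/diagonal₁) = 576 × 26.8198/15.8644.
f₂ = 576 × 1.69056 ≈ 973.763 mm.

974 mm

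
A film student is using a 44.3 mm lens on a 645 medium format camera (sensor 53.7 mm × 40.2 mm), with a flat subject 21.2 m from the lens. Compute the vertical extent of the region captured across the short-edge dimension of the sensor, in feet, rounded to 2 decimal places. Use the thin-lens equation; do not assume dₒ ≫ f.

dₒ: 21.2 m = 21200 mm.
Similar triangles through the lens centre give W/dₒ = h/dᵢ; with 1/f = 1/dₒ + 1/dᵢ this gives W = h·(dₒ − f)/f.
W = 40.2 mm × (21200 − 44.3) / 44.3 = 40.2 × 477.5553 ≈ 19197.723 mm = 19197.723/304.8 ft = 62.9847 ft.

62.98 ft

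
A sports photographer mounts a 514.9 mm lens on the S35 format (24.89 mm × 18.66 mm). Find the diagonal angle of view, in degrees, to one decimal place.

3.5°

Sensor diagonal = √(24.89² + 18.66²) = √967.7077 ≈ 31.1080 mm.
Angle of view α = 2·arctan(d/2f) with d = 31.1080 mm and f = 514.9 mm.
d/2f = 0.03021; arctan(0.03021) ≈ 1.7303°, so α ≈ 3.4605°.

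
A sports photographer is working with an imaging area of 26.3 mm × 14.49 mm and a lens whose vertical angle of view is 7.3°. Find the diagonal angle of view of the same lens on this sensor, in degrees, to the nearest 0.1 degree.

15.1°

From the vertical AOV: f = 14.49 / (2·tan(3.65°)) = 14.49 / 0.12758 ≈ 113.5743 mm.
Sensor diagonal = √(26.3² + 14.49²) = √901.6501 ≈ 30.0275 mm.
Diagonal AOV = 2·arctan(30.0275 / (2 × 113.5743)) = 2·arctan(0.13219) ≈ 15.0609°.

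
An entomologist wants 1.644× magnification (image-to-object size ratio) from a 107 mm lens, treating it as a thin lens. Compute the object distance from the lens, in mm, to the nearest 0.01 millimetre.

172.09 mm

With m = dᵢ/dₒ and 1/f = 1/dₒ + 1/dᵢ, substituting dᵢ = m·dₒ gives 1/f = (1 + 1/m)/dₒ, hence dₒ = f·(1 + 1/m).
dₒ = 107 × (1 + 1/1.644) = 107 × 1.60827 ≈ 172.085 mm.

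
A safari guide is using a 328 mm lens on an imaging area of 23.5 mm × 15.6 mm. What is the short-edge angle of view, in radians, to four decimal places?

Angle of view α = 2·arctan(h/2f) with h = 15.6 mm and f = 328 mm.
h/2f = 0.02378; arctan(0.02378) ≈ 0.0238 rad, so α ≈ 0.0476 rad.

0.0476 rad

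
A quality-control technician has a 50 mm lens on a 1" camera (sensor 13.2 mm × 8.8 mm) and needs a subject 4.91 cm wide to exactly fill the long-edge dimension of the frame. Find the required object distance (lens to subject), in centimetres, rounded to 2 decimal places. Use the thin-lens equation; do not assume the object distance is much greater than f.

23.60 cm

W: 4.91 cm = 49.1 mm.
Magnification m = w/W = dᵢ/dₒ; combined with 1/f = 1/dₒ + 1/dᵢ this gives dₒ = f·(1 + W/w).
dₒ = 50 mm × (1 + 49.1/13.2) = 50 × 4.7197 ≈ 235.985 mm = 23.5985 cm.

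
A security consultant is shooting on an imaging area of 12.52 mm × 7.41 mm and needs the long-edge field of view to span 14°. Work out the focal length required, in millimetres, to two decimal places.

From α = 2·arctan(w/2f) we get f = w / (2·tan(α/2)).
With w = 12.52 mm and α/2 = 7°, tan(α/2) ≈ 0.12278, so f ≈ 12.52 / 0.24557 ≈ 50.9836 mm.

50.98 mm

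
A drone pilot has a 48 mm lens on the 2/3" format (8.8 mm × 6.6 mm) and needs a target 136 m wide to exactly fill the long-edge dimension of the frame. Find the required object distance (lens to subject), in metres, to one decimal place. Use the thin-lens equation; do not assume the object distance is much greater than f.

W: 136 m = 136000 mm.
Magnification m = w/W = dᵢ/dₒ; combined with 1/f = 1/dₒ + 1/dᵢ this gives dₒ = f·(1 + W/w).
dₒ = 48 mm × (1 + 136000/8.8) = 48 × 15455.5455 ≈ 741866.182 mm = 741.866 m.

741.9 m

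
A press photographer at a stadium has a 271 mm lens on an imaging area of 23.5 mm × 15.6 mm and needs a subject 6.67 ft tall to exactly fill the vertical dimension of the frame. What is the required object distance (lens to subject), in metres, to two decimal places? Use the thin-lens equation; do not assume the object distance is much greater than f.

35.59 m

W: 6.67 ft × 304.8 mm/ft = 2033.02 mm.
Magnification m = h/W = dᵢ/dₒ; combined with 1/f = 1/dₒ + 1/dᵢ this gives dₒ = f·(1 + W/h).
dₒ = 271 mm × (1 + 2033.02/15.6) = 271 × 131.3215 ≈ 35588.136 mm = 35.5881 m.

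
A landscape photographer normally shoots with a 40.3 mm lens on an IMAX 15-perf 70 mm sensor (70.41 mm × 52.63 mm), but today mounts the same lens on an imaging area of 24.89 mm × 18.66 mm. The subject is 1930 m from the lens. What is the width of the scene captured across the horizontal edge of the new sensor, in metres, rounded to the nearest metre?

The focal length stays 40.3 mm; the relevant sensor dimension is now w = 24.89 mm. Object distance dₒ = 1930 m = 1.93e+06 mm.
Thin-lens field width W = w·(dₒ − f)/f = 24.89 × (1.93e+06 − 40.3)/40.3 ≈ 1191977.591 mm = 1191.98 m.

1192 m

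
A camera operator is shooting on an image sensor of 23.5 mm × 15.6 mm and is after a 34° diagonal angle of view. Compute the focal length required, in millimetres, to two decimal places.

Sensor diagonal = √(23.5² + 15.6²) = √795.6100 ≈ 28.2066 mm.
From α = 2·arctan(d/2f) we get f = d / (2·tan(α/2)).
With d = 28.2066 mm and α/2 = 17°, tan(α/2) ≈ 0.30573, so f ≈ 28.2066 / 0.61146 ≈ 46.1297 mm.

46.13 mm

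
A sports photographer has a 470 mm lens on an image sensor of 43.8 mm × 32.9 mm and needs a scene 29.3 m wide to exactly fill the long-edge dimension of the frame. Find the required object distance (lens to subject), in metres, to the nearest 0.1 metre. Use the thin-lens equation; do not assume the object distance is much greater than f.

W: 29.3 m = 29300 mm.
Magnification m = w/W = dᵢ/dₒ; combined with 1/f = 1/dₒ + 1/dᵢ this gives dₒ = f·(1 + W/w).
dₒ = 470 mm × (1 + 29300/43.8) = 470 × 669.9498 ≈ 314876.393 mm = 314.876 m.

314.9 m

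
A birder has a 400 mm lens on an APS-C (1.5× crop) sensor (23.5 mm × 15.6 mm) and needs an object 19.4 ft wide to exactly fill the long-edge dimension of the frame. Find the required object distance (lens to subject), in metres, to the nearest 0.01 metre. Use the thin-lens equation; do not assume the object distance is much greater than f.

101.05 m

W: 19.4 ft × 304.8 mm/ft = 5913.12 mm.
Magnification m = w/W = dᵢ/dₒ; combined with 1/f = 1/dₒ + 1/dᵢ this gives dₒ = f·(1 + W/w).
dₒ = 400 mm × (1 + 5913.12/23.5) = 400 × 252.6221 ≈ 101048.848 mm = 101.049 m.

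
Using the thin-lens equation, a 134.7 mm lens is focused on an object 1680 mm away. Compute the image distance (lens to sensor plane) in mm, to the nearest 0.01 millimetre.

146.44 mm

1/dᵢ = 1/f − 1/dₒ = 1/134.7 − 1/1680 = 0.0068287 mm⁻¹.
dᵢ = 1/0.0068287 ≈ 146.4415 mm.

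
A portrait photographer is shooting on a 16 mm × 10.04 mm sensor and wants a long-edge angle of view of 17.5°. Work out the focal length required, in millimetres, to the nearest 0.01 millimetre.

51.98 mm

From α = 2·arctan(w/2f) we get f = w / (2·tan(α/2)).
With w = 16 mm and α/2 = 8.75°, tan(α/2) ≈ 0.15391, so f ≈ 16 / 0.30783 ≈ 51.9768 mm.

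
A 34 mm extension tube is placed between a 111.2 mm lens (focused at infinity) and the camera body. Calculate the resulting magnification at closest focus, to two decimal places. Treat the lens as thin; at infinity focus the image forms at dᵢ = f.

0.31×

The tube moves the image plane from f to f + e, so dᵢ = 111.2 + 34 = 145.2 mm. Focus is achieved when 1/f = 1/dₒ + 1/dᵢ, giving dₒ = 1/(1/f − 1/(f+e)).
Magnification m = dᵢ/dₒ = (f+e)·(1/f − 1/(f+e)) = e/f = 34/111.2 ≈ 0.3058.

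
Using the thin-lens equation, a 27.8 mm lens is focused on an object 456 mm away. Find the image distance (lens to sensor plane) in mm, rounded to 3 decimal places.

1/dᵢ = 1/f − 1/dₒ = 1/27.8 − 1/456 = 0.0337782 mm⁻¹.
dᵢ = 1/0.0337782 ≈ 29.6049 mm.

29.605 mm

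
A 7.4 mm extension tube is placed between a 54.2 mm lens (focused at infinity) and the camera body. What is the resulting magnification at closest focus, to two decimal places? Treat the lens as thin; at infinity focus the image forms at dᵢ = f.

The tube moves the image plane from f to f + e, so dᵢ = 54.2 + 7.4 = 61.6 mm. Focus is achieved when 1/f = 1/dₒ + 1/dᵢ, giving dₒ = 1/(1/f − 1/(f+e)).
Magnification m = dᵢ/dₒ = (f+e)·(1/f − 1/(f+e)) = e/f = 7.4/54.2 ≈ 0.1365.

0.14×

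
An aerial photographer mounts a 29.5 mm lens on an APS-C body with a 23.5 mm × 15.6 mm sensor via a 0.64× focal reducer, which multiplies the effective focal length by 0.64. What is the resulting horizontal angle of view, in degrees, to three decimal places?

63.792°

Effective focal length f = 29.5 × 0.64 = 18.88 mm.
α = 2·arctan(23.5 / (2 × 18.88)) = 2·arctan(0.62235) ≈ 63.7923°.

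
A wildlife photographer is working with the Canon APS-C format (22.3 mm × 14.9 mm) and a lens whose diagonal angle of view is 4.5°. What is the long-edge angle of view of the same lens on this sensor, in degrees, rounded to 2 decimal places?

Sensor diagonal = √(22.3² + 14.9²) = √719.3000 ≈ 26.8198 mm.
From the diagonal AOV: f = 26.8198 / (2·tan(2.25°)) = 26.8198 / 0.07858 ≈ 341.3043 mm.
Long-edge AOV = 2·arctan(22.3 / (2 × 341.3043)) = 2·arctan(0.03267) ≈ 3.7422°.

3.74°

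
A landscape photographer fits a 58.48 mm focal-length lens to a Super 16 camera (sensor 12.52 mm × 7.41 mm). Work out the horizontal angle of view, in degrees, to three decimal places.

12.220°

Angle of view α = 2·arctan(w/2f) with w = 12.52 mm and f = 58.48 mm.
w/2f = 0.10705; arctan(0.10705) ≈ 6.1100°, so α ≈ 12.2199°.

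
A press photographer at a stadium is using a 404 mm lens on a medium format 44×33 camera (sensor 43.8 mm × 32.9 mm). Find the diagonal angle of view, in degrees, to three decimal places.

7.757°

Sensor diagonal = √(43.8² + 32.9²) = √3000.8500 ≈ 54.7800 mm.
Angle of view α = 2·arctan(d/2f) with d = 54.7800 mm and f = 404 mm.
d/2f = 0.06780; arctan(0.06780) ≈ 3.8785°, so α ≈ 7.7571°.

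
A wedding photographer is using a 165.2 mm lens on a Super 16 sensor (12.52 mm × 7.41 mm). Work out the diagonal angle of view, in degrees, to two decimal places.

5.04°

Sensor diagonal = √(12.52² + 7.41²) = √211.6585 ≈ 14.5485 mm.
Angle of view α = 2·arctan(d/2f) with d = 14.5485 mm and f = 165.2 mm.
d/2f = 0.04403; arctan(0.04403) ≈ 2.5213°, so α ≈ 5.0425°.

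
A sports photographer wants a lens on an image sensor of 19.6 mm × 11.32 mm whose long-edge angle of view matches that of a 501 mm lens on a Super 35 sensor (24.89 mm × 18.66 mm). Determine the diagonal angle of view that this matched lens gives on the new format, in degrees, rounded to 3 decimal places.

Equal long-edge AOV ⇒ f₂ = f₁ · 19.6/24.89 = 501 × 0.78746 ≈ 394.5199 mm.
Sensor diagonal = √(19.6² + 11.32²) = √512.3024 ≈ 22.6341 mm.
Diagonal AOV on the new format = 2·arctan(22.6341 / (2 × 394.5199)) = 2·arctan(0.02869) ≈ 3.2862°.

3.286°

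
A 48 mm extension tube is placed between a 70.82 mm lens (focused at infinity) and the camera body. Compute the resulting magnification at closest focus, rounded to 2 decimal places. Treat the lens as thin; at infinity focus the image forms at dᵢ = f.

0.68×

The tube moves the image plane from f to f + e, so dᵢ = 70.82 + 48 = 118.82 mm. Focus is achieved when 1/f = 1/dₒ + 1/dᵢ, giving dₒ = 1/(1/f − 1/(f+e)).
Magnification m = dᵢ/dₒ = (f+e)·(1/f − 1/(f+e)) = e/f = 48/70.82 ≈ 0.6778.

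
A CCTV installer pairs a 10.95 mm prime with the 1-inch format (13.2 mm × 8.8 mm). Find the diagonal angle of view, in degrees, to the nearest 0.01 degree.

71.84°

Sensor diagonal = √(13.2² + 8.8²) = √251.6800 ≈ 15.8644 mm.
Angle of view α = 2·arctan(d/2f) with d = 15.8644 mm and f = 10.95 mm.
d/2f = 0.72440; arctan(0.72440) ≈ 35.9197°, so α ≈ 71.8394°.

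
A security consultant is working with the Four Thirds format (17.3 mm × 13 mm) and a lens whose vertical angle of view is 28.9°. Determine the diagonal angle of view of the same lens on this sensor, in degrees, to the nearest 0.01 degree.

From the vertical AOV: f = 13 / (2·tan(14.45°)) = 13 / 0.51537 ≈ 25.2244 mm.
Sensor diagonal = √(17.3² + 13²) = √468.2900 ≈ 21.6400 mm.
Diagonal AOV = 2·arctan(21.6400 / (2 × 25.2244)) = 2·arctan(0.42895) ≈ 46.4338°.

46.43°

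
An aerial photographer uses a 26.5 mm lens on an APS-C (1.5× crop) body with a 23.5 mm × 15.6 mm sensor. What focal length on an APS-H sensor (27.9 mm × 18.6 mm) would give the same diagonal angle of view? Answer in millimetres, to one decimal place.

Sensor diagonal = √(23.5² + 15.6²) = √795.6100 ≈ 28.2066 mm.
Sensor diagonal = √(27.9² + 18.6²) = √1124.3700 ≈ 33.5316 mm.
Equal angle of view means equal diagonal/f ratio, so f₂ = f₁ · (diagonal₂/diagonal₁) = 26.5 × 33.5316/28.2066.
f₂ = 26.5 × 1.18879 ≈ 31.503 mm.

31.5 mm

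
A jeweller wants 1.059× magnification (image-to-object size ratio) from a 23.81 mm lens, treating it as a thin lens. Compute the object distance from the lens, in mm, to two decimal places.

With m = dᵢ/dₒ and 1/f = 1/dₒ + 1/dᵢ, substituting dᵢ = m·dₒ gives 1/f = (1 + 1/m)/dₒ, hence dₒ = f·(1 + 1/m).
dₒ = 23.81 × (1 + 1/1.059) = 23.81 × 1.94429 ≈ 46.293 mm.

46.29 mm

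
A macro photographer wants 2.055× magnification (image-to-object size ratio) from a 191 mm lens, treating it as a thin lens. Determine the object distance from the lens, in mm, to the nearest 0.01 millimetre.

With m = dᵢ/dₒ and 1/f = 1/dₒ + 1/dᵢ, substituting dᵢ = m·dₒ gives 1/f = (1 + 1/m)/dₒ, hence dₒ = f·(1 + 1/m).
dₒ = 191 × (1 + 1/2.055) = 191 × 1.48662 ≈ 283.944 mm.

283.94 mm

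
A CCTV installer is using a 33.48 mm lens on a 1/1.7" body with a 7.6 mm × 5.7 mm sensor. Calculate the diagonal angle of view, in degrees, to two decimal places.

16.15°

Sensor diagonal = √(7.6² + 5.7²) = √90.2500 ≈ 9.5000 mm.
Angle of view α = 2·arctan(d/2f) with d = 9.5000 mm and f = 33.48 mm.
d/2f = 0.14188; arctan(0.14188) ≈ 8.0750°, so α ≈ 16.1500°.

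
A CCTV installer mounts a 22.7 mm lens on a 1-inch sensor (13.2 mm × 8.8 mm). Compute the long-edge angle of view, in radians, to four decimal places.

0.5659 rad

Angle of view α = 2·arctan(w/2f) with w = 13.2 mm and f = 22.7 mm.
w/2f = 0.29075; arctan(0.29075) ≈ 0.2829 rad, so α ≈ 0.5659 rad.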